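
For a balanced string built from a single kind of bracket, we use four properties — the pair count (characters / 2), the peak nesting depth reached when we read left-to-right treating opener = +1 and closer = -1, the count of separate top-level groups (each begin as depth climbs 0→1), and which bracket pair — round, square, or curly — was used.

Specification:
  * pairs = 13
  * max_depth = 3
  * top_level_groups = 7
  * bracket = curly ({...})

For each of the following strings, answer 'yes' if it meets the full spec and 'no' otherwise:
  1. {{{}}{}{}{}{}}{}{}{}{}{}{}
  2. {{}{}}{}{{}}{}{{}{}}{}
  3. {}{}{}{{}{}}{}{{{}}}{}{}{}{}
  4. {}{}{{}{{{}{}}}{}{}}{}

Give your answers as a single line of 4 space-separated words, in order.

Answer: yes no no no

Derivation:
String 1 '{{{}}{}{}{}{}}{}{}{}{}{}{}': depth seq [1 2 3 2 1 2 1 2 1 2 1 2 1 0 1 0 1 0 1 0 1 0 1 0 1 0]
  -> pairs=13 depth=3 groups=7 -> yes
String 2 '{{}{}}{}{{}}{}{{}{}}{}': depth seq [1 2 1 2 1 0 1 0 1 2 1 0 1 0 1 2 1 2 1 0 1 0]
  -> pairs=11 depth=2 groups=6 -> no
String 3 '{}{}{}{{}{}}{}{{{}}}{}{}{}{}': depth seq [1 0 1 0 1 0 1 2 1 2 1 0 1 0 1 2 3 2 1 0 1 0 1 0 1 0 1 0]
  -> pairs=14 depth=3 groups=10 -> no
String 4 '{}{}{{}{{{}{}}}{}{}}{}': depth seq [1 0 1 0 1 2 1 2 3 4 3 4 3 2 1 2 1 2 1 0 1 0]
  -> pairs=11 depth=4 groups=4 -> no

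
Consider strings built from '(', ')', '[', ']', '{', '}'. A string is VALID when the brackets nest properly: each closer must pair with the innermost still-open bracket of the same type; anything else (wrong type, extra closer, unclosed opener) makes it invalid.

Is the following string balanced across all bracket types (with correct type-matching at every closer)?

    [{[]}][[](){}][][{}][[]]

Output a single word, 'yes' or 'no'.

pos 0: push '['; stack = [
pos 1: push '{'; stack = [{
pos 2: push '['; stack = [{[
pos 3: ']' matches '['; pop; stack = [{
pos 4: '}' matches '{'; pop; stack = [
pos 5: ']' matches '['; pop; stack = (empty)
pos 6: push '['; stack = [
pos 7: push '['; stack = [[
pos 8: ']' matches '['; pop; stack = [
pos 9: push '('; stack = [(
pos 10: ')' matches '('; pop; stack = [
pos 11: push '{'; stack = [{
pos 12: '}' matches '{'; pop; stack = [
pos 13: ']' matches '['; pop; stack = (empty)
pos 14: push '['; stack = [
pos 15: ']' matches '['; pop; stack = (empty)
pos 16: push '['; stack = [
pos 17: push '{'; stack = [{
pos 18: '}' matches '{'; pop; stack = [
pos 19: ']' matches '['; pop; stack = (empty)
pos 20: push '['; stack = [
pos 21: push '['; stack = [[
pos 22: ']' matches '['; pop; stack = [
pos 23: ']' matches '['; pop; stack = (empty)
end: stack empty → VALID
Verdict: properly nested → yes

Answer: yes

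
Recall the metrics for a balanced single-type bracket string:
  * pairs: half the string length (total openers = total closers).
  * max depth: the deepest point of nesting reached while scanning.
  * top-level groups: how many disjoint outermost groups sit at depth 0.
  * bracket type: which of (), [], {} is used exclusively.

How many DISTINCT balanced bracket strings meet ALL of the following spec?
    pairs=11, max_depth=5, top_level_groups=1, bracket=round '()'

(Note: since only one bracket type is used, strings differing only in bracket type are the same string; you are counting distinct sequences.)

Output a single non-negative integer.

Answer: 5661

Derivation:
Spec: pairs=11 depth=5 groups=1
Count(depth <= 5) = 9842
Count(depth <= 4) = 4181
Count(depth == 5) = 9842 - 4181 = 5661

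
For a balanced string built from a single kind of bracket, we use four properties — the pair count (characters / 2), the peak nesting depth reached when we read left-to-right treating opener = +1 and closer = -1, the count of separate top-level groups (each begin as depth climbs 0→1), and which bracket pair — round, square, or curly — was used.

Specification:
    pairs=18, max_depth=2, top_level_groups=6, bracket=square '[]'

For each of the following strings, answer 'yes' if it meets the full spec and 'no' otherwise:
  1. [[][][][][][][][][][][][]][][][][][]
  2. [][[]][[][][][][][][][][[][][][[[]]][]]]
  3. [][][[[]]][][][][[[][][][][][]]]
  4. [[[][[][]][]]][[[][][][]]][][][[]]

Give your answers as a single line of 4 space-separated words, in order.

String 1 '[[][][][][][][][][][][][]][][][][][]': depth seq [1 2 1 2 1 2 1 2 1 2 1 2 1 2 1 2 1 2 1 2 1 2 1 2 1 0 1 0 1 0 1 0 1 0 1 0]
  -> pairs=18 depth=2 groups=6 -> yes
String 2 '[][[]][[][][][][][][][][[][][][[[]]][]]]': depth seq [1 0 1 2 1 0 1 2 1 2 1 2 1 2 1 2 1 2 1 2 1 2 1 2 3 2 3 2 3 2 3 4 5 4 3 2 3 2 1 0]
  -> pairs=20 depth=5 groups=3 -> no
String 3 '[][][[[]]][][][][[[][][][][][]]]': depth seq [1 0 1 0 1 2 3 2 1 0 1 0 1 0 1 0 1 2 3 2 3 2 3 2 3 2 3 2 3 2 1 0]
  -> pairs=16 depth=3 groups=7 -> no
String 4 '[[[][[][]][]]][[[][][][]]][][][[]]': depth seq [1 2 3 2 3 4 3 4 3 2 3 2 1 0 1 2 3 2 3 2 3 2 3 2 1 0 1 0 1 0 1 2 1 0]
  -> pairs=17 depth=4 groups=5 -> no

Answer: yes no no no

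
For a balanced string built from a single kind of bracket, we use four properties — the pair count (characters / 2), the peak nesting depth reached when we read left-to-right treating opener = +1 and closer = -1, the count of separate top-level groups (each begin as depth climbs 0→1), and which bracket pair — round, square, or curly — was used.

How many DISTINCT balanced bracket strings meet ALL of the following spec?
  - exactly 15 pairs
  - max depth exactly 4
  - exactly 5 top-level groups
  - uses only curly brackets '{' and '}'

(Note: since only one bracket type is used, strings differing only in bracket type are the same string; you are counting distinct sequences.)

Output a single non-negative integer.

Spec: pairs=15 depth=4 groups=5
Count(depth <= 4) = 354642
Count(depth <= 3) = 102592
Count(depth == 4) = 354642 - 102592 = 252050

Answer: 252050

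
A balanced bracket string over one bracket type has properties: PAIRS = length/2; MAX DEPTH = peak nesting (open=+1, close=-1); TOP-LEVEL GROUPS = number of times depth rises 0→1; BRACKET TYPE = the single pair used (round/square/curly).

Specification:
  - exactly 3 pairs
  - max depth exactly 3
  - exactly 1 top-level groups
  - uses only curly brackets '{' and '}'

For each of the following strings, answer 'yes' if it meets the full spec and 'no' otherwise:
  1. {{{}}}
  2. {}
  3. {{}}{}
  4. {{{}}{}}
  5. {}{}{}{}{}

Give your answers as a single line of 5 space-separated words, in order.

Answer: yes no no no no

Derivation:
String 1 '{{{}}}': depth seq [1 2 3 2 1 0]
  -> pairs=3 depth=3 groups=1 -> yes
String 2 '{}': depth seq [1 0]
  -> pairs=1 depth=1 groups=1 -> no
String 3 '{{}}{}': depth seq [1 2 1 0 1 0]
  -> pairs=3 depth=2 groups=2 -> no
String 4 '{{{}}{}}': depth seq [1 2 3 2 1 2 1 0]
  -> pairs=4 depth=3 groups=1 -> no
String 5 '{}{}{}{}{}': depth seq [1 0 1 0 1 0 1 0 1 0]
  -> pairs=5 depth=1 groups=5 -> no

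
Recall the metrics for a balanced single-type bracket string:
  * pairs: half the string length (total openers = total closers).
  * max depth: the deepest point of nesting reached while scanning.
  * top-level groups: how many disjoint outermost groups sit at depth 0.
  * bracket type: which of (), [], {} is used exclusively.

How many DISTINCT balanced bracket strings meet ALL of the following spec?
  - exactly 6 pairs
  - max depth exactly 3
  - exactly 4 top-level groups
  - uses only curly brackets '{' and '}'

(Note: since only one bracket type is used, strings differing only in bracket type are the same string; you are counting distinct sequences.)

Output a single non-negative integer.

Answer: 4

Derivation:
Spec: pairs=6 depth=3 groups=4
Count(depth <= 3) = 14
Count(depth <= 2) = 10
Count(depth == 3) = 14 - 10 = 4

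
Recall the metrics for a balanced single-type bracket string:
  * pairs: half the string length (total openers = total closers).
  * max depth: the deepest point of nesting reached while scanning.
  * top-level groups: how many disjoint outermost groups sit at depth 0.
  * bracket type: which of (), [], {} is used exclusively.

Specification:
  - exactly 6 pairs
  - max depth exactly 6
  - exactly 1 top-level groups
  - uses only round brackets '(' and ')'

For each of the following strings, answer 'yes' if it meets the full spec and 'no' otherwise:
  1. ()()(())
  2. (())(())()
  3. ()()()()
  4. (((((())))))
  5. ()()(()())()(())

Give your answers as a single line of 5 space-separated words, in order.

String 1 '()()(())': depth seq [1 0 1 0 1 2 1 0]
  -> pairs=4 depth=2 groups=3 -> no
String 2 '(())(())()': depth seq [1 2 1 0 1 2 1 0 1 0]
  -> pairs=5 depth=2 groups=3 -> no
String 3 '()()()()': depth seq [1 0 1 0 1 0 1 0]
  -> pairs=4 depth=1 groups=4 -> no
String 4 '(((((())))))': depth seq [1 2 3 4 5 6 5 4 3 2 1 0]
  -> pairs=6 depth=6 groups=1 -> yes
String 5 '()()(()())()(())': depth seq [1 0 1 0 1 2 1 2 1 0 1 0 1 2 1 0]
  -> pairs=8 depth=2 groups=5 -> no

Answer: no no no yes no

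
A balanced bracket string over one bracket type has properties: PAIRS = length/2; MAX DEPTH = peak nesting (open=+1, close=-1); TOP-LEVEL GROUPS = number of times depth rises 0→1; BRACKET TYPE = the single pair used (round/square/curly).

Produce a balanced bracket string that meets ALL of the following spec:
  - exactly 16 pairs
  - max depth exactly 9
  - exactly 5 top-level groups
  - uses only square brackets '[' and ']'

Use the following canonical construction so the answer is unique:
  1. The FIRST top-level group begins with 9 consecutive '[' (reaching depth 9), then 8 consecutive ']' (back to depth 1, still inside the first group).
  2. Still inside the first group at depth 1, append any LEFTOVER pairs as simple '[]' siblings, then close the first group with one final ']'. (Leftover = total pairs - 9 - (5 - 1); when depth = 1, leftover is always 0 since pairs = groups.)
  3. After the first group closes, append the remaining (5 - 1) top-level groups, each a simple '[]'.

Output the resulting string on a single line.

Spec: pairs=16 depth=9 groups=5
Leftover pairs = 16 - 9 - (5-1) = 3
First group: deep chain of depth 9 + 3 sibling pairs
Remaining 4 groups: simple '[]' each

Answer: [[[[[[[[[]]]]]]]][][][]][][][][]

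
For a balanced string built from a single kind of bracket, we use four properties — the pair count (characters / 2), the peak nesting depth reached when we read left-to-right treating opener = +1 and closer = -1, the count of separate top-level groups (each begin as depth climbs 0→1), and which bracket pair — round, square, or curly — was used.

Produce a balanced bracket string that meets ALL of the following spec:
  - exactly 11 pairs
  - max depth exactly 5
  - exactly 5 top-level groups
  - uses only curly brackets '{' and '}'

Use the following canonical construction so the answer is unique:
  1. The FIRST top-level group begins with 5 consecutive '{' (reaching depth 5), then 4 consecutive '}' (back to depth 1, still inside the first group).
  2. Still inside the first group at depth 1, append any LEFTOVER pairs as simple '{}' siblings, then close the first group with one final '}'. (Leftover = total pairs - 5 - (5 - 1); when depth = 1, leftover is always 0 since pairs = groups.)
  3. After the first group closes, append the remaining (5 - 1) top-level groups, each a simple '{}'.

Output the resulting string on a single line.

Spec: pairs=11 depth=5 groups=5
Leftover pairs = 11 - 5 - (5-1) = 2
First group: deep chain of depth 5 + 2 sibling pairs
Remaining 4 groups: simple '{}' each

Answer: {{{{{}}}}{}{}}{}{}{}{}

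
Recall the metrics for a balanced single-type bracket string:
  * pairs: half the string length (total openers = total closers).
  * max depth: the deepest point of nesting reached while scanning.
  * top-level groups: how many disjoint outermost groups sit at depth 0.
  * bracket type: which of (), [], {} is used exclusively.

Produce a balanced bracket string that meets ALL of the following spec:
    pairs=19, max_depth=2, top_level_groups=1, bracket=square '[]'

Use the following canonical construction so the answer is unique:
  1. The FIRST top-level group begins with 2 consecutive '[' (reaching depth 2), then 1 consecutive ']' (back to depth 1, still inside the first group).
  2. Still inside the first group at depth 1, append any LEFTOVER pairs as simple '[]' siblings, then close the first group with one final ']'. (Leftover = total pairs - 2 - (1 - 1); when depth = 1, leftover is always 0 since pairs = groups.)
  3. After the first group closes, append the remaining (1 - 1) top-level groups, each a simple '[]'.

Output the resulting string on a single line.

Answer: [[][][][][][][][][][][][][][][][][][]]

Derivation:
Spec: pairs=19 depth=2 groups=1
Leftover pairs = 19 - 2 - (1-1) = 17
First group: deep chain of depth 2 + 17 sibling pairs
Remaining 0 groups: simple '[]' each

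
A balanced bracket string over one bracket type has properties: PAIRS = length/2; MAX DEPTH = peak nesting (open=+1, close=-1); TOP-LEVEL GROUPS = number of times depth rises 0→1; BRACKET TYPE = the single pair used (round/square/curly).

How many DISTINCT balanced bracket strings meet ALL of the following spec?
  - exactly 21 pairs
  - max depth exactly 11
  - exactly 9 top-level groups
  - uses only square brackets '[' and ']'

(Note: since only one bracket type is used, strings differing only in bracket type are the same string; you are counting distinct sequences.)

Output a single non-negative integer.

Spec: pairs=21 depth=11 groups=9
Count(depth <= 11) = 96768090
Count(depth <= 10) = 96764463
Count(depth == 11) = 96768090 - 96764463 = 3627

Answer: 3627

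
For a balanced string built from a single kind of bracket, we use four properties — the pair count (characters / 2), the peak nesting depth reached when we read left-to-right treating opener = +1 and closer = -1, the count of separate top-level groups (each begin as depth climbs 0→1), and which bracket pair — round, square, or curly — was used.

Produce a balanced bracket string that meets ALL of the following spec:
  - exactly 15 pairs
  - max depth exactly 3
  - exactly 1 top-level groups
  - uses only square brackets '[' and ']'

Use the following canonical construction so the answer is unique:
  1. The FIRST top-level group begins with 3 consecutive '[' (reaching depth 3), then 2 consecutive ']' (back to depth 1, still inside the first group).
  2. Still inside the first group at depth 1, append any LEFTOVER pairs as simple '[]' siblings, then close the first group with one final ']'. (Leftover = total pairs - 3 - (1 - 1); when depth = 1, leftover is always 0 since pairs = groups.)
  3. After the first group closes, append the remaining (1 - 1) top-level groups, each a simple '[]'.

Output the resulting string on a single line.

Spec: pairs=15 depth=3 groups=1
Leftover pairs = 15 - 3 - (1-1) = 12
First group: deep chain of depth 3 + 12 sibling pairs
Remaining 0 groups: simple '[]' each

Answer: [[[]][][][][][][][][][][][][]]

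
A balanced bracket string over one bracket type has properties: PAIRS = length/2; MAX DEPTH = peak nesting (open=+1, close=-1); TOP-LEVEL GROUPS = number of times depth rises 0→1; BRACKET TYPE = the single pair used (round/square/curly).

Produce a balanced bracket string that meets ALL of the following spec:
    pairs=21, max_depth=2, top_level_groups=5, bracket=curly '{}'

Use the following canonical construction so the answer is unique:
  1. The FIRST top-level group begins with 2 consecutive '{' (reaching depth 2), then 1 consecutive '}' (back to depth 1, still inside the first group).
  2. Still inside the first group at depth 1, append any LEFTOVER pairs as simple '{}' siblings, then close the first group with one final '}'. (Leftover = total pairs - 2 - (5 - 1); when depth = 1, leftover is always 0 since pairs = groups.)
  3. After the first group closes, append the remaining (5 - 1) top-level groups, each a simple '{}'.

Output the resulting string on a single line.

Answer: {{}{}{}{}{}{}{}{}{}{}{}{}{}{}{}{}}{}{}{}{}

Derivation:
Spec: pairs=21 depth=2 groups=5
Leftover pairs = 21 - 2 - (5-1) = 15
First group: deep chain of depth 2 + 15 sibling pairs
Remaining 4 groups: simple '{}' each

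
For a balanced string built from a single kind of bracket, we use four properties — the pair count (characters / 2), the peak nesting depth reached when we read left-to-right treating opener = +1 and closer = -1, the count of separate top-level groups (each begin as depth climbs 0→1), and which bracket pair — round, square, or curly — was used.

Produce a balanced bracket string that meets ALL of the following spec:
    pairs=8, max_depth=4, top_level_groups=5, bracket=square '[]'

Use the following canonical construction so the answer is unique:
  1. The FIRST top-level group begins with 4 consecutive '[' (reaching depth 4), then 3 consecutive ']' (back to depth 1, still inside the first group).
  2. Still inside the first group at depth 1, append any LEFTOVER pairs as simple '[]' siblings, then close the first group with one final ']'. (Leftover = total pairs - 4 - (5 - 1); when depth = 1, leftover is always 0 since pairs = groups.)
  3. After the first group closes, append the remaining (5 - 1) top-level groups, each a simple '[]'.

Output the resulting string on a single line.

Answer: [[[[]]]][][][][]

Derivation:
Spec: pairs=8 depth=4 groups=5
Leftover pairs = 8 - 4 - (5-1) = 0
First group: deep chain of depth 4 + 0 sibling pairs
Remaining 4 groups: simple '[]' each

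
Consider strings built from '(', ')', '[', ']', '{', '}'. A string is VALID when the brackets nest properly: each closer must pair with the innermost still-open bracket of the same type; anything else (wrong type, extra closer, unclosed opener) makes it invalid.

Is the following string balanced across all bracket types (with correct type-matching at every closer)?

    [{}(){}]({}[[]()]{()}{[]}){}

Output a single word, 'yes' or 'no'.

Answer: yes

Derivation:
pos 0: push '['; stack = [
pos 1: push '{'; stack = [{
pos 2: '}' matches '{'; pop; stack = [
pos 3: push '('; stack = [(
pos 4: ')' matches '('; pop; stack = [
pos 5: push '{'; stack = [{
pos 6: '}' matches '{'; pop; stack = [
pos 7: ']' matches '['; pop; stack = (empty)
pos 8: push '('; stack = (
pos 9: push '{'; stack = ({
pos 10: '}' matches '{'; pop; stack = (
pos 11: push '['; stack = ([
pos 12: push '['; stack = ([[
pos 13: ']' matches '['; pop; stack = ([
pos 14: push '('; stack = ([(
pos 15: ')' matches '('; pop; stack = ([
pos 16: ']' matches '['; pop; stack = (
pos 17: push '{'; stack = ({
pos 18: push '('; stack = ({(
pos 19: ')' matches '('; pop; stack = ({
pos 20: '}' matches '{'; pop; stack = (
pos 21: push '{'; stack = ({
pos 22: push '['; stack = ({[
pos 23: ']' matches '['; pop; stack = ({
pos 24: '}' matches '{'; pop; stack = (
pos 25: ')' matches '('; pop; stack = (empty)
pos 26: push '{'; stack = {
pos 27: '}' matches '{'; pop; stack = (empty)
end: stack empty → VALID
Verdict: properly nested → yes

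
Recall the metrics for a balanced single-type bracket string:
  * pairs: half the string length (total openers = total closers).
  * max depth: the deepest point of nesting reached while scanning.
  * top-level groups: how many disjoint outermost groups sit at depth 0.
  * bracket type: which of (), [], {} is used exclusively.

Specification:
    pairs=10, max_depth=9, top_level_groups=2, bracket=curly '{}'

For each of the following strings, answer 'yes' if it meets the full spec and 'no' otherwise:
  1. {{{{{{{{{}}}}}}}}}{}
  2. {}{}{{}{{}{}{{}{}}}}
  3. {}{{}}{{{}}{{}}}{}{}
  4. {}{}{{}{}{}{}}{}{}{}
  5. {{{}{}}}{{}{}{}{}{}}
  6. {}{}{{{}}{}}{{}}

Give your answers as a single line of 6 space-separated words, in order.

String 1 '{{{{{{{{{}}}}}}}}}{}': depth seq [1 2 3 4 5 6 7 8 9 8 7 6 5 4 3 2 1 0 1 0]
  -> pairs=10 depth=9 groups=2 -> yes
String 2 '{}{}{{}{{}{}{{}{}}}}': depth seq [1 0 1 0 1 2 1 2 3 2 3 2 3 4 3 4 3 2 1 0]
  -> pairs=10 depth=4 groups=3 -> no
String 3 '{}{{}}{{{}}{{}}}{}{}': depth seq [1 0 1 2 1 0 1 2 3 2 1 2 3 2 1 0 1 0 1 0]
  -> pairs=10 depth=3 groups=5 -> no
String 4 '{}{}{{}{}{}{}}{}{}{}': depth seq [1 0 1 0 1 2 1 2 1 2 1 2 1 0 1 0 1 0 1 0]
  -> pairs=10 depth=2 groups=6 -> no
String 5 '{{{}{}}}{{}{}{}{}{}}': depth seq [1 2 3 2 3 2 1 0 1 2 1 2 1 2 1 2 1 2 1 0]
  -> pairs=10 depth=3 groups=2 -> no
String 6 '{}{}{{{}}{}}{{}}': depth seq [1 0 1 0 1 2 3 2 1 2 1 0 1 2 1 0]
  -> pairs=8 depth=3 groups=4 -> no

Answer: yes no no no no no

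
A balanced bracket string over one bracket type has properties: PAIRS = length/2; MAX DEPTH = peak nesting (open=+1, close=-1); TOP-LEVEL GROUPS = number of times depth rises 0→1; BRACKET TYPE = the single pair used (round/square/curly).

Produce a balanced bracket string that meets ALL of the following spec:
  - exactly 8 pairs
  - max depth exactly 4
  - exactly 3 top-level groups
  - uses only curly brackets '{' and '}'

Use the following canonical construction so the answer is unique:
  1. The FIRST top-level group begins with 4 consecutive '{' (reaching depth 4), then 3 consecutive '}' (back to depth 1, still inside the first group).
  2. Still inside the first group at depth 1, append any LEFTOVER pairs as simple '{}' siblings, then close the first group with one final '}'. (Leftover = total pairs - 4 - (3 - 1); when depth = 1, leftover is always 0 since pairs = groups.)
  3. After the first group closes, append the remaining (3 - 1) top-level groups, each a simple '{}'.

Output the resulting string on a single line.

Answer: {{{{}}}{}{}}{}{}

Derivation:
Spec: pairs=8 depth=4 groups=3
Leftover pairs = 8 - 4 - (3-1) = 2
First group: deep chain of depth 4 + 2 sibling pairs
Remaining 2 groups: simple '{}' each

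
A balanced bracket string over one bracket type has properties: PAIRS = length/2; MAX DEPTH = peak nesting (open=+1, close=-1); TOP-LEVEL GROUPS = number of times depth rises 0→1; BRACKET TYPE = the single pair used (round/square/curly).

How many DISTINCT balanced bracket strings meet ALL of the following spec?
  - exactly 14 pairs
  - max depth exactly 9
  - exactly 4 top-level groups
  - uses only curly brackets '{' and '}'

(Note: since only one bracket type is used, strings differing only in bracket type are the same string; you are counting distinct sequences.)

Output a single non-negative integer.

Spec: pairs=14 depth=9 groups=4
Count(depth <= 9) = 326792
Count(depth <= 8) = 326044
Count(depth == 9) = 326792 - 326044 = 748

Answer: 748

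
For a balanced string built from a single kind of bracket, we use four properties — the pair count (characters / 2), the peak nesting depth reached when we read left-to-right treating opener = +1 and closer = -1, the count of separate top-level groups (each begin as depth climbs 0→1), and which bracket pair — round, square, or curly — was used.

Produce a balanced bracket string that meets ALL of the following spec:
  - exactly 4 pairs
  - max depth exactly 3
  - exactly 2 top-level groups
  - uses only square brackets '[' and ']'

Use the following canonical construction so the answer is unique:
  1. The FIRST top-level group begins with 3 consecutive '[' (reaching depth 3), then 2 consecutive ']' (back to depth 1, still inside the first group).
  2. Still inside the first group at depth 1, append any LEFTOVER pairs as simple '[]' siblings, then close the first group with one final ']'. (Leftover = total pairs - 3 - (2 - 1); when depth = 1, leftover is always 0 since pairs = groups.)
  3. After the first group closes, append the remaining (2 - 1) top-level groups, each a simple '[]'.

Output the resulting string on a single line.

Spec: pairs=4 depth=3 groups=2
Leftover pairs = 4 - 3 - (2-1) = 0
First group: deep chain of depth 3 + 0 sibling pairs
Remaining 1 groups: simple '[]' each

Answer: [[[]]][]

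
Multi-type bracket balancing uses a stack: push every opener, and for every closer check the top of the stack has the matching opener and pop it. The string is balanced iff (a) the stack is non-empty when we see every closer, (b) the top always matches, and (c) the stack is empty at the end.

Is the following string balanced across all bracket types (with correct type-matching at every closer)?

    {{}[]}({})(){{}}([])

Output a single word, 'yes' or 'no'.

pos 0: push '{'; stack = {
pos 1: push '{'; stack = {{
pos 2: '}' matches '{'; pop; stack = {
pos 3: push '['; stack = {[
pos 4: ']' matches '['; pop; stack = {
pos 5: '}' matches '{'; pop; stack = (empty)
pos 6: push '('; stack = (
pos 7: push '{'; stack = ({
pos 8: '}' matches '{'; pop; stack = (
pos 9: ')' matches '('; pop; stack = (empty)
pos 10: push '('; stack = (
pos 11: ')' matches '('; pop; stack = (empty)
pos 12: push '{'; stack = {
pos 13: push '{'; stack = {{
pos 14: '}' matches '{'; pop; stack = {
pos 15: '}' matches '{'; pop; stack = (empty)
pos 16: push '('; stack = (
pos 17: push '['; stack = ([
pos 18: ']' matches '['; pop; stack = (
pos 19: ')' matches '('; pop; stack = (empty)
end: stack empty → VALID
Verdict: properly nested → yes

Answer: yes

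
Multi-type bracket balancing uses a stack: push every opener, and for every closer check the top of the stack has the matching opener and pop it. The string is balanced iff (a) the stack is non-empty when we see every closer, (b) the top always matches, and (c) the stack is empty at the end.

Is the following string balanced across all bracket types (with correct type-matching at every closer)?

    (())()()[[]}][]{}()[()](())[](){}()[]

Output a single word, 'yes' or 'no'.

Answer: no

Derivation:
pos 0: push '('; stack = (
pos 1: push '('; stack = ((
pos 2: ')' matches '('; pop; stack = (
pos 3: ')' matches '('; pop; stack = (empty)
pos 4: push '('; stack = (
pos 5: ')' matches '('; pop; stack = (empty)
pos 6: push '('; stack = (
pos 7: ')' matches '('; pop; stack = (empty)
pos 8: push '['; stack = [
pos 9: push '['; stack = [[
pos 10: ']' matches '['; pop; stack = [
pos 11: saw closer '}' but top of stack is '[' (expected ']') → INVALID
Verdict: type mismatch at position 11: '}' closes '[' → no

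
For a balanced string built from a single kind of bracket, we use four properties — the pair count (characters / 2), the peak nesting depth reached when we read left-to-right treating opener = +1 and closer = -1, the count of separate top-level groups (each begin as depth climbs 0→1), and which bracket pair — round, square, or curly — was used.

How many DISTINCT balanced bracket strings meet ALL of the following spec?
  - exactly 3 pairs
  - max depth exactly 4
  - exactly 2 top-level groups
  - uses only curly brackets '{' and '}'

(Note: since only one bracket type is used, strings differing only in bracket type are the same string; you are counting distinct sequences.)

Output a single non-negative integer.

Spec: pairs=3 depth=4 groups=2
Count(depth <= 4) = 2
Count(depth <= 3) = 2
Count(depth == 4) = 2 - 2 = 0

Answer: 0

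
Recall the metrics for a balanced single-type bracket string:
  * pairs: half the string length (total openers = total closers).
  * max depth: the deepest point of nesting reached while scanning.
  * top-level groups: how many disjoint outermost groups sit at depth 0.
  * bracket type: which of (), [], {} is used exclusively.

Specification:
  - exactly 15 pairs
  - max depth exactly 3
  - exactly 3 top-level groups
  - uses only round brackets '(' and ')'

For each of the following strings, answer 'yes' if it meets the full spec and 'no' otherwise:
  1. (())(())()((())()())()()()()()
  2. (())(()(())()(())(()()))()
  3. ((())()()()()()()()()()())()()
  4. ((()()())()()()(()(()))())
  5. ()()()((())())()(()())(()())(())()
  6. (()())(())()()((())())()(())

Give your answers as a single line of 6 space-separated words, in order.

Answer: no no yes no no no

Derivation:
String 1 '(())(())()((())()())()()()()()': depth seq [1 2 1 0 1 2 1 0 1 0 1 2 3 2 1 2 1 2 1 0 1 0 1 0 1 0 1 0 1 0]
  -> pairs=15 depth=3 groups=9 -> no
String 2 '(())(()(())()(())(()()))()': depth seq [1 2 1 0 1 2 1 2 3 2 1 2 1 2 3 2 1 2 3 2 3 2 1 0 1 0]
  -> pairs=13 depth=3 groups=3 -> no
String 3 '((())()()()()()()()()()())()()': depth seq [1 2 3 2 1 2 1 2 1 2 1 2 1 2 1 2 1 2 1 2 1 2 1 2 1 0 1 0 1 0]
  -> pairs=15 depth=3 groups=3 -> yes
String 4 '((()()())()()()(()(()))())': depth seq [1 2 3 2 3 2 3 2 1 2 1 2 1 2 1 2 3 2 3 4 3 2 1 2 1 0]
  -> pairs=13 depth=4 groups=1 -> no
String 5 '()()()((())())()(()())(()())(())()': depth seq [1 0 1 0 1 0 1 2 3 2 1 2 1 0 1 0 1 2 1 2 1 0 1 2 1 2 1 0 1 2 1 0 1 0]
  -> pairs=17 depth=3 groups=9 -> no
String 6 '(()())(())()()((())())()(())': depth seq [1 2 1 2 1 0 1 2 1 0 1 0 1 0 1 2 3 2 1 2 1 0 1 0 1 2 1 0]
  -> pairs=14 depth=3 groups=7 -> no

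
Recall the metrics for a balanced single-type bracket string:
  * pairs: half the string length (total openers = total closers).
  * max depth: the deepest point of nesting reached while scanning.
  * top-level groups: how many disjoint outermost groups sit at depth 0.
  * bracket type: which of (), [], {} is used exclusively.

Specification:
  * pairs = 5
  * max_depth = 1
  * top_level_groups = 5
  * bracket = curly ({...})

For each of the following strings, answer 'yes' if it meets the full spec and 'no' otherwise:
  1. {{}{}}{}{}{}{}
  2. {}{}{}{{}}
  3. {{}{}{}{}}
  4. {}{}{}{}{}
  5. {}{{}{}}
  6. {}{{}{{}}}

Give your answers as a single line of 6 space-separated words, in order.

Answer: no no no yes no no

Derivation:
String 1 '{{}{}}{}{}{}{}': depth seq [1 2 1 2 1 0 1 0 1 0 1 0 1 0]
  -> pairs=7 depth=2 groups=5 -> no
String 2 '{}{}{}{{}}': depth seq [1 0 1 0 1 0 1 2 1 0]
  -> pairs=5 depth=2 groups=4 -> no
String 3 '{{}{}{}{}}': depth seq [1 2 1 2 1 2 1 2 1 0]
  -> pairs=5 depth=2 groups=1 -> no
String 4 '{}{}{}{}{}': depth seq [1 0 1 0 1 0 1 0 1 0]
  -> pairs=5 depth=1 groups=5 -> yes
String 5 '{}{{}{}}': depth seq [1 0 1 2 1 2 1 0]
  -> pairs=4 depth=2 groups=2 -> no
String 6 '{}{{}{{}}}': depth seq [1 0 1 2 1 2 3 2 1 0]
  -> pairs=5 depth=3 groups=2 -> no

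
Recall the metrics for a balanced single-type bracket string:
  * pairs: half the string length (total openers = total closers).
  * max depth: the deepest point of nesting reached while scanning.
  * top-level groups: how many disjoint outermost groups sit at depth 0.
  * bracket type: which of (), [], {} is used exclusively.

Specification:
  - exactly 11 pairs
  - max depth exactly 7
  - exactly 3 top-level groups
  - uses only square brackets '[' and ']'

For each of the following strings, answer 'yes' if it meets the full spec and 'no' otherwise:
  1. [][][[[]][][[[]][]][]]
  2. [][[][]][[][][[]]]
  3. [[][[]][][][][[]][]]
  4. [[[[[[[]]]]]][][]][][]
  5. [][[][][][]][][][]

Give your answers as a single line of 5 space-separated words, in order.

String 1 '[][][[[]][][[[]][]][]]': depth seq [1 0 1 0 1 2 3 2 1 2 1 2 3 4 3 2 3 2 1 2 1 0]
  -> pairs=11 depth=4 groups=3 -> no
String 2 '[][[][]][[][][[]]]': depth seq [1 0 1 2 1 2 1 0 1 2 1 2 1 2 3 2 1 0]
  -> pairs=9 depth=3 groups=3 -> no
String 3 '[[][[]][][][][[]][]]': depth seq [1 2 1 2 3 2 1 2 1 2 1 2 1 2 3 2 1 2 1 0]
  -> pairs=10 depth=3 groups=1 -> no
String 4 '[[[[[[[]]]]]][][]][][]': depth seq [1 2 3 4 5 6 7 6 5 4 3 2 1 2 1 2 1 0 1 0 1 0]
  -> pairs=11 depth=7 groups=3 -> yes
String 5 '[][[][][][]][][][]': depth seq [1 0 1 2 1 2 1 2 1 2 1 0 1 0 1 0 1 0]
  -> pairs=9 depth=2 groups=5 -> no

Answer: no no no yes no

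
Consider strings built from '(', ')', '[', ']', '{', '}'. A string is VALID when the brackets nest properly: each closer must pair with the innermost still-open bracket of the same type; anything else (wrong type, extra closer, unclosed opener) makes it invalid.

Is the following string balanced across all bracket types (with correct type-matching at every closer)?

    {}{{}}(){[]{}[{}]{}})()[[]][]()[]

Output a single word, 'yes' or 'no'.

Answer: no

Derivation:
pos 0: push '{'; stack = {
pos 1: '}' matches '{'; pop; stack = (empty)
pos 2: push '{'; stack = {
pos 3: push '{'; stack = {{
pos 4: '}' matches '{'; pop; stack = {
pos 5: '}' matches '{'; pop; stack = (empty)
pos 6: push '('; stack = (
pos 7: ')' matches '('; pop; stack = (empty)
pos 8: push '{'; stack = {
pos 9: push '['; stack = {[
pos 10: ']' matches '['; pop; stack = {
pos 11: push '{'; stack = {{
pos 12: '}' matches '{'; pop; stack = {
pos 13: push '['; stack = {[
pos 14: push '{'; stack = {[{
pos 15: '}' matches '{'; pop; stack = {[
pos 16: ']' matches '['; pop; stack = {
pos 17: push '{'; stack = {{
pos 18: '}' matches '{'; pop; stack = {
pos 19: '}' matches '{'; pop; stack = (empty)
pos 20: saw closer ')' but stack is empty → INVALID
Verdict: unmatched closer ')' at position 20 → no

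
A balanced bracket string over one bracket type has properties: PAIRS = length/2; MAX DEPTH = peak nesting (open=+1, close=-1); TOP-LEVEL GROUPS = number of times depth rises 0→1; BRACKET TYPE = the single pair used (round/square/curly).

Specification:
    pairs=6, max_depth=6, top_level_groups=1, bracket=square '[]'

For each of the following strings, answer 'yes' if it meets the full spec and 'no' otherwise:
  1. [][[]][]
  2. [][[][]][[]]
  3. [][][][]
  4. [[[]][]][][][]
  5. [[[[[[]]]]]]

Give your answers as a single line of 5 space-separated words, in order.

String 1 '[][[]][]': depth seq [1 0 1 2 1 0 1 0]
  -> pairs=4 depth=2 groups=3 -> no
String 2 '[][[][]][[]]': depth seq [1 0 1 2 1 2 1 0 1 2 1 0]
  -> pairs=6 depth=2 groups=3 -> no
String 3 '[][][][]': depth seq [1 0 1 0 1 0 1 0]
  -> pairs=4 depth=1 groups=4 -> no
String 4 '[[[]][]][][][]': depth seq [1 2 3 2 1 2 1 0 1 0 1 0 1 0]
  -> pairs=7 depth=3 groups=4 -> no
String 5 '[[[[[[]]]]]]': depth seq [1 2 3 4 5 6 5 4 3 2 1 0]
  -> pairs=6 depth=6 groups=1 -> yes

Answer: no no no no yes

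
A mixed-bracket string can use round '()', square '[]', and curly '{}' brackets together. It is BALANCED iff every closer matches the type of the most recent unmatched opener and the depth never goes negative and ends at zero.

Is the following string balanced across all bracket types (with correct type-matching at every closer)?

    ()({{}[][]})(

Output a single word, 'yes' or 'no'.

Answer: no

Derivation:
pos 0: push '('; stack = (
pos 1: ')' matches '('; pop; stack = (empty)
pos 2: push '('; stack = (
pos 3: push '{'; stack = ({
pos 4: push '{'; stack = ({{
pos 5: '}' matches '{'; pop; stack = ({
pos 6: push '['; stack = ({[
pos 7: ']' matches '['; pop; stack = ({
pos 8: push '['; stack = ({[
pos 9: ']' matches '['; pop; stack = ({
pos 10: '}' matches '{'; pop; stack = (
pos 11: ')' matches '('; pop; stack = (empty)
pos 12: push '('; stack = (
end: stack still non-empty (() → INVALID
Verdict: unclosed openers at end: ( → no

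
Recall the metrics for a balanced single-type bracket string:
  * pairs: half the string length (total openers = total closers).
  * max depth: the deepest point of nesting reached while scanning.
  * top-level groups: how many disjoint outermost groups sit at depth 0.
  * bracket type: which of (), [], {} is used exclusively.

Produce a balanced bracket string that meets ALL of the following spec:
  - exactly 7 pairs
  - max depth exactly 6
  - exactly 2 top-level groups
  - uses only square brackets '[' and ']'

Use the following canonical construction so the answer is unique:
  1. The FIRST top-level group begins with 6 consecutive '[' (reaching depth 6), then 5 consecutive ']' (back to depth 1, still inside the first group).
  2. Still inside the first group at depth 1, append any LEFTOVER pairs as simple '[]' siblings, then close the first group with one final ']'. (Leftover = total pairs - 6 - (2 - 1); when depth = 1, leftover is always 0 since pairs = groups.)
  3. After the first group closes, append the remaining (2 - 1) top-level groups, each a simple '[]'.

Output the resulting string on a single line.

Spec: pairs=7 depth=6 groups=2
Leftover pairs = 7 - 6 - (2-1) = 0
First group: deep chain of depth 6 + 0 sibling pairs
Remaining 1 groups: simple '[]' each

Answer: [[[[[[]]]]]][]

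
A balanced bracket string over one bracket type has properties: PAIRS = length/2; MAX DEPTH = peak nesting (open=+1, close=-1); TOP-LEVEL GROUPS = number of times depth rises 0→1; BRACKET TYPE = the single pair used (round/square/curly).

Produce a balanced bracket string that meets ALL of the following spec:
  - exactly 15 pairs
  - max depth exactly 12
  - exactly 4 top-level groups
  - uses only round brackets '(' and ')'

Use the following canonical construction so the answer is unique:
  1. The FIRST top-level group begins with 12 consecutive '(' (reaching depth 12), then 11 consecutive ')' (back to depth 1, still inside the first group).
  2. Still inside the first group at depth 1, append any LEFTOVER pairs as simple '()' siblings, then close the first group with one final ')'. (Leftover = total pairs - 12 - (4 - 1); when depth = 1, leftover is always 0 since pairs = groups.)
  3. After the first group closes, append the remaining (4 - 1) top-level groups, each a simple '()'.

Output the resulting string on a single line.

Answer: (((((((((((())))))))))))()()()

Derivation:
Spec: pairs=15 depth=12 groups=4
Leftover pairs = 15 - 12 - (4-1) = 0
First group: deep chain of depth 12 + 0 sibling pairs
Remaining 3 groups: simple '()' each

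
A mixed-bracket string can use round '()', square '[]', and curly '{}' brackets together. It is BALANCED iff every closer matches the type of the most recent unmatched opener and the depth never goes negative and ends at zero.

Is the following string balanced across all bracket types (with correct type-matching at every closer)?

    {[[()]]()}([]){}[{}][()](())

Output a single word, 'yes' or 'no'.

pos 0: push '{'; stack = {
pos 1: push '['; stack = {[
pos 2: push '['; stack = {[[
pos 3: push '('; stack = {[[(
pos 4: ')' matches '('; pop; stack = {[[
pos 5: ']' matches '['; pop; stack = {[
pos 6: ']' matches '['; pop; stack = {
pos 7: push '('; stack = {(
pos 8: ')' matches '('; pop; stack = {
pos 9: '}' matches '{'; pop; stack = (empty)
pos 10: push '('; stack = (
pos 11: push '['; stack = ([
pos 12: ']' matches '['; pop; stack = (
pos 13: ')' matches '('; pop; stack = (empty)
pos 14: push '{'; stack = {
pos 15: '}' matches '{'; pop; stack = (empty)
pos 16: push '['; stack = [
pos 17: push '{'; stack = [{
pos 18: '}' matches '{'; pop; stack = [
pos 19: ']' matches '['; pop; stack = (empty)
pos 20: push '['; stack = [
pos 21: push '('; stack = [(
pos 22: ')' matches '('; pop; stack = [
pos 23: ']' matches '['; pop; stack = (empty)
pos 24: push '('; stack = (
pos 25: push '('; stack = ((
pos 26: ')' matches '('; pop; stack = (
pos 27: ')' matches '('; pop; stack = (empty)
end: stack empty → VALID
Verdict: properly nested → yes

Answer: yes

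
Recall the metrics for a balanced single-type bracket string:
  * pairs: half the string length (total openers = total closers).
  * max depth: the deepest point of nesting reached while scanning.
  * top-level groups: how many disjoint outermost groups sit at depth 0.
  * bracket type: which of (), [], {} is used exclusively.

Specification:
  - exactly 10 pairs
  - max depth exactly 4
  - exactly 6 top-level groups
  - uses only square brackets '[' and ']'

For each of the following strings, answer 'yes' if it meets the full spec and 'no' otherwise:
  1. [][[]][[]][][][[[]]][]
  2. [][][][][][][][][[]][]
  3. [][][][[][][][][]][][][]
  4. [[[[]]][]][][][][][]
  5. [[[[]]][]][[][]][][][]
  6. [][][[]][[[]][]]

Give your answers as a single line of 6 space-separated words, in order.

String 1 '[][[]][[]][][][[[]]][]': depth seq [1 0 1 2 1 0 1 2 1 0 1 0 1 0 1 2 3 2 1 0 1 0]
  -> pairs=11 depth=3 groups=7 -> no
String 2 '[][][][][][][][][[]][]': depth seq [1 0 1 0 1 0 1 0 1 0 1 0 1 0 1 0 1 2 1 0 1 0]
  -> pairs=11 depth=2 groups=10 -> no
String 3 '[][][][[][][][][]][][][]': depth seq [1 0 1 0 1 0 1 2 1 2 1 2 1 2 1 2 1 0 1 0 1 0 1 0]
  -> pairs=12 depth=2 groups=7 -> no
String 4 '[[[[]]][]][][][][][]': depth seq [1 2 3 4 3 2 1 2 1 0 1 0 1 0 1 0 1 0 1 0]
  -> pairs=10 depth=4 groups=6 -> yes
String 5 '[[[[]]][]][[][]][][][]': depth seq [1 2 3 4 3 2 1 2 1 0 1 2 1 2 1 0 1 0 1 0 1 0]
  -> pairs=11 depth=4 groups=5 -> no
String 6 '[][][[]][[[]][]]': depth seq [1 0 1 0 1 2 1 0 1 2 3 2 1 2 1 0]
  -> pairs=8 depth=3 groups=4 -> no

Answer: no no no yes no no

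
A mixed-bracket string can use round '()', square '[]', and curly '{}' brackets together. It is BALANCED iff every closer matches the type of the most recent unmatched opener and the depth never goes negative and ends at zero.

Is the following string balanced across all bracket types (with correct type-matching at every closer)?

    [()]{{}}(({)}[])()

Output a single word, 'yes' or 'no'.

pos 0: push '['; stack = [
pos 1: push '('; stack = [(
pos 2: ')' matches '('; pop; stack = [
pos 3: ']' matches '['; pop; stack = (empty)
pos 4: push '{'; stack = {
pos 5: push '{'; stack = {{
pos 6: '}' matches '{'; pop; stack = {
pos 7: '}' matches '{'; pop; stack = (empty)
pos 8: push '('; stack = (
pos 9: push '('; stack = ((
pos 10: push '{'; stack = (({
pos 11: saw closer ')' but top of stack is '{' (expected '}') → INVALID
Verdict: type mismatch at position 11: ')' closes '{' → no

Answer: no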